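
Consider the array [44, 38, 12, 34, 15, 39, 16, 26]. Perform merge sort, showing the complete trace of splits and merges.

Merge sort trace:

Split: [44, 38, 12, 34, 15, 39, 16, 26] -> [44, 38, 12, 34] and [15, 39, 16, 26]
  Split: [44, 38, 12, 34] -> [44, 38] and [12, 34]
    Split: [44, 38] -> [44] and [38]
    Merge: [44] + [38] -> [38, 44]
    Split: [12, 34] -> [12] and [34]
    Merge: [12] + [34] -> [12, 34]
  Merge: [38, 44] + [12, 34] -> [12, 34, 38, 44]
  Split: [15, 39, 16, 26] -> [15, 39] and [16, 26]
    Split: [15, 39] -> [15] and [39]
    Merge: [15] + [39] -> [15, 39]
    Split: [16, 26] -> [16] and [26]
    Merge: [16] + [26] -> [16, 26]
  Merge: [15, 39] + [16, 26] -> [15, 16, 26, 39]
Merge: [12, 34, 38, 44] + [15, 16, 26, 39] -> [12, 15, 16, 26, 34, 38, 39, 44]

Final sorted array: [12, 15, 16, 26, 34, 38, 39, 44]

The merge sort proceeds by recursively splitting the array and merging sorted halves.
After all merges, the sorted array is [12, 15, 16, 26, 34, 38, 39, 44].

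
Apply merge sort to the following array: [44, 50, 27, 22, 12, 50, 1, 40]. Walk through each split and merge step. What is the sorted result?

Merge sort trace:

Split: [44, 50, 27, 22, 12, 50, 1, 40] -> [44, 50, 27, 22] and [12, 50, 1, 40]
  Split: [44, 50, 27, 22] -> [44, 50] and [27, 22]
    Split: [44, 50] -> [44] and [50]
    Merge: [44] + [50] -> [44, 50]
    Split: [27, 22] -> [27] and [22]
    Merge: [27] + [22] -> [22, 27]
  Merge: [44, 50] + [22, 27] -> [22, 27, 44, 50]
  Split: [12, 50, 1, 40] -> [12, 50] and [1, 40]
    Split: [12, 50] -> [12] and [50]
    Merge: [12] + [50] -> [12, 50]
    Split: [1, 40] -> [1] and [40]
    Merge: [1] + [40] -> [1, 40]
  Merge: [12, 50] + [1, 40] -> [1, 12, 40, 50]
Merge: [22, 27, 44, 50] + [1, 12, 40, 50] -> [1, 12, 22, 27, 40, 44, 50, 50]

Final sorted array: [1, 12, 22, 27, 40, 44, 50, 50]

The merge sort proceeds by recursively splitting the array and merging sorted halves.
After all merges, the sorted array is [1, 12, 22, 27, 40, 44, 50, 50].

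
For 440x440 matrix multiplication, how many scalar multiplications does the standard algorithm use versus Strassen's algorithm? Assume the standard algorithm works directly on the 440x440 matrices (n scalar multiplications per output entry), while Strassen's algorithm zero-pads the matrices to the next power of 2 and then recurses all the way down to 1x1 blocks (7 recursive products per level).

Matrix multiplication for 440x440 matrices:

Strassen's algorithm requires power-of-2 dimensions. Pad 440x440 to 512x512 (next power of 2).

Standard algorithm: 440^3 = 85184000 multiplications
Strassen's algorithm: 7^(log2(512)) = 7^9 = 40353607 multiplications
Savings: 85184000 - 40353607 = 44830393 multiplications

Standard: 85184000 multiplications (440^3). Strassen: 40353607 multiplications (7^9, after padding to 512x512). Strassen reduces 8 recursive multiplications to 7 at each level.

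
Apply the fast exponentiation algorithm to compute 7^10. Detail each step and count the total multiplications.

Computing 7^10 by squaring (build up from 7^1; each line after the first costs one multiplication):

7^1 = 7
7^2 = (7^1)^2 = 7^2 = 49
7^4 = (7^2)^2 = 49^2 = 2401
7^5 = 7 * 7^4 = 7 * 2401 = 16807
7^10 = (7^5)^2 = 16807^2 = 282475249

Result: 282475249
Multiplications needed: 4 (4 lines after 7^1)

7^10 = 282475249. Using exponentiation by squaring, this requires 4 multiplications. The key idea: if the exponent is even, square the half-power; if odd, multiply by the base once.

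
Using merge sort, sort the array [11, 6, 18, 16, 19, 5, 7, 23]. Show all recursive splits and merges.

Merge sort trace:

Split: [11, 6, 18, 16, 19, 5, 7, 23] -> [11, 6, 18, 16] and [19, 5, 7, 23]
  Split: [11, 6, 18, 16] -> [11, 6] and [18, 16]
    Split: [11, 6] -> [11] and [6]
    Merge: [11] + [6] -> [6, 11]
    Split: [18, 16] -> [18] and [16]
    Merge: [18] + [16] -> [16, 18]
  Merge: [6, 11] + [16, 18] -> [6, 11, 16, 18]
  Split: [19, 5, 7, 23] -> [19, 5] and [7, 23]
    Split: [19, 5] -> [19] and [5]
    Merge: [19] + [5] -> [5, 19]
    Split: [7, 23] -> [7] and [23]
    Merge: [7] + [23] -> [7, 23]
  Merge: [5, 19] + [7, 23] -> [5, 7, 19, 23]
Merge: [6, 11, 16, 18] + [5, 7, 19, 23] -> [5, 6, 7, 11, 16, 18, 19, 23]

Final sorted array: [5, 6, 7, 11, 16, 18, 19, 23]

The merge sort proceeds by recursively splitting the array and merging sorted halves.
After all merges, the sorted array is [5, 6, 7, 11, 16, 18, 19, 23].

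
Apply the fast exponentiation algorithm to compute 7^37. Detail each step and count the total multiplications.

Computing 7^37 by squaring (build up from 7^1; each line after the first costs one multiplication):

7^1 = 7
7^2 = (7^1)^2 = 7^2 = 49
7^4 = (7^2)^2 = 49^2 = 2401
7^8 = (7^4)^2 = 2401^2 = 5764801
7^9 = 7 * 7^8 = 7 * 5764801 = 40353607
7^18 = (7^9)^2 = 40353607^2 = 1628413597910449
7^36 = (7^18)^2 = 1628413597910449^2 = 2651730845859653471779023381601
7^37 = 7 * 7^36 = 7 * 2651730845859653471779023381601 = 18562115921017574302453163671207

Result: 18562115921017574302453163671207
Multiplications needed: 7 (7 lines after 7^1)

7^37 = 18562115921017574302453163671207. Using exponentiation by squaring, this requires 7 multiplications. The key idea: if the exponent is even, square the half-power; if odd, multiply by the base once.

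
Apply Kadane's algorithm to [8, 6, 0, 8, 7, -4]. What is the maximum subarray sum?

Using Kadane's algorithm on [8, 6, 0, 8, 7, -4]:

Scanning through the array:
Position 1 (value 6): max_ending_here = 14, max_so_far = 14
Position 2 (value 0): max_ending_here = 14, max_so_far = 14
Position 3 (value 8): max_ending_here = 22, max_so_far = 22
Position 4 (value 7): max_ending_here = 29, max_so_far = 29
Position 5 (value -4): max_ending_here = 25, max_so_far = 29

Maximum subarray: [8, 6, 0, 8, 7]
Maximum sum: 29

The maximum subarray is [8, 6, 0, 8, 7] with sum 29. This subarray runs from index 0 to index 4.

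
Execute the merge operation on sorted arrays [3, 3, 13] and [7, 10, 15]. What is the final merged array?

Merging process:

Compare 3 vs 7: take 3 from left. Merged: [3]
Compare 3 vs 7: take 3 from left. Merged: [3, 3]
Compare 13 vs 7: take 7 from right. Merged: [3, 3, 7]
Compare 13 vs 10: take 10 from right. Merged: [3, 3, 7, 10]
Compare 13 vs 15: take 13 from left. Merged: [3, 3, 7, 10, 13]
Append remaining from right: [15]. Merged: [3, 3, 7, 10, 13, 15]

Final merged array: [3, 3, 7, 10, 13, 15]
Total comparisons: 5

The merged array is [3, 3, 7, 10, 13, 15], requiring 5 comparisons. The merge step runs in O(n) time where n is the total number of elements.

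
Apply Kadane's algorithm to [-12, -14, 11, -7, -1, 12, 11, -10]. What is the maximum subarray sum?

Using Kadane's algorithm on [-12, -14, 11, -7, -1, 12, 11, -10]:

Scanning through the array:
Position 1 (value -14): max_ending_here = -14, max_so_far = -12
Position 2 (value 11): max_ending_here = 11, max_so_far = 11
Position 3 (value -7): max_ending_here = 4, max_so_far = 11
Position 4 (value -1): max_ending_here = 3, max_so_far = 11
Position 5 (value 12): max_ending_here = 15, max_so_far = 15
Position 6 (value 11): max_ending_here = 26, max_so_far = 26
Position 7 (value -10): max_ending_here = 16, max_so_far = 26

Maximum subarray: [11, -7, -1, 12, 11]
Maximum sum: 26

The maximum subarray is [11, -7, -1, 12, 11] with sum 26. This subarray runs from index 2 to index 6.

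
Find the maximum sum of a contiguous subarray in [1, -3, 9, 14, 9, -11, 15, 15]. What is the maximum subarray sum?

Using Kadane's algorithm on [1, -3, 9, 14, 9, -11, 15, 15]:

Scanning through the array:
Position 1 (value -3): max_ending_here = -2, max_so_far = 1
Position 2 (value 9): max_ending_here = 9, max_so_far = 9
Position 3 (value 14): max_ending_here = 23, max_so_far = 23
Position 4 (value 9): max_ending_here = 32, max_so_far = 32
Position 5 (value -11): max_ending_here = 21, max_so_far = 32
Position 6 (value 15): max_ending_here = 36, max_so_far = 36
Position 7 (value 15): max_ending_here = 51, max_so_far = 51

Maximum subarray: [9, 14, 9, -11, 15, 15]
Maximum sum: 51

The maximum subarray is [9, 14, 9, -11, 15, 15] with sum 51. This subarray runs from index 2 to index 7.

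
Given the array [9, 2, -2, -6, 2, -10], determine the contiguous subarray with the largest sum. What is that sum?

Using Kadane's algorithm on [9, 2, -2, -6, 2, -10]:

Scanning through the array:
Position 1 (value 2): max_ending_here = 11, max_so_far = 11
Position 2 (value -2): max_ending_here = 9, max_so_far = 11
Position 3 (value -6): max_ending_here = 3, max_so_far = 11
Position 4 (value 2): max_ending_here = 5, max_so_far = 11
Position 5 (value -10): max_ending_here = -5, max_so_far = 11

Maximum subarray: [9, 2]
Maximum sum: 11

The maximum subarray is [9, 2] with sum 11. This subarray runs from index 0 to index 1.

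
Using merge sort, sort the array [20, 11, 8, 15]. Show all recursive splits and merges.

Merge sort trace:

Split: [20, 11, 8, 15] -> [20, 11] and [8, 15]
  Split: [20, 11] -> [20] and [11]
  Merge: [20] + [11] -> [11, 20]
  Split: [8, 15] -> [8] and [15]
  Merge: [8] + [15] -> [8, 15]
Merge: [11, 20] + [8, 15] -> [8, 11, 15, 20]

Final sorted array: [8, 11, 15, 20]

The merge sort proceeds by recursively splitting the array and merging sorted halves.
After all merges, the sorted array is [8, 11, 15, 20].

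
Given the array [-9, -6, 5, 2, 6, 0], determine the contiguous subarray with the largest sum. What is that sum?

Using Kadane's algorithm on [-9, -6, 5, 2, 6, 0]:

Scanning through the array:
Position 1 (value -6): max_ending_here = -6, max_so_far = -6
Position 2 (value 5): max_ending_here = 5, max_so_far = 5
Position 3 (value 2): max_ending_here = 7, max_so_far = 7
Position 4 (value 6): max_ending_here = 13, max_so_far = 13
Position 5 (value 0): max_ending_here = 13, max_so_far = 13

Maximum subarray: [5, 2, 6]
Maximum sum: 13

The maximum subarray is [5, 2, 6] with sum 13. This subarray runs from index 2 to index 4.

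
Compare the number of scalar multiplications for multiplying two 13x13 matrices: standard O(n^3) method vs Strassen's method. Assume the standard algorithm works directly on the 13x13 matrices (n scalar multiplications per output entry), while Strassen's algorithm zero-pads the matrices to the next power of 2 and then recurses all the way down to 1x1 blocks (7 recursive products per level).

Matrix multiplication for 13x13 matrices:

Strassen's algorithm requires power-of-2 dimensions. Pad 13x13 to 16x16 (next power of 2).

Standard algorithm: 13^3 = 2197 multiplications
Strassen's algorithm: 7^(log2(16)) = 7^4 = 2401 multiplications
Difference: 2197 - 2401 = -204 (Strassen uses MORE here due to padding overhead — for small or just-over-power-of-2 n, padding can outweigh the per-level savings)

Standard: 2197 multiplications (13^3). Strassen: 2401 multiplications (7^4, after padding to 16x16). Strassen reduces 8 recursive multiplications to 7 at each level.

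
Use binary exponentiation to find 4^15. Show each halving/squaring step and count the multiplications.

Computing 4^15 by squaring (build up from 4^1; each line after the first costs one multiplication):

4^1 = 4
4^2 = (4^1)^2 = 4^2 = 16
4^3 = 4 * 4^2 = 4 * 16 = 64
4^6 = (4^3)^2 = 64^2 = 4096
4^7 = 4 * 4^6 = 4 * 4096 = 16384
4^14 = (4^7)^2 = 16384^2 = 268435456
4^15 = 4 * 4^14 = 4 * 268435456 = 1073741824

Result: 1073741824
Multiplications needed: 6 (6 lines after 4^1)

4^15 = 1073741824. Using exponentiation by squaring, this requires 6 multiplications. The key idea: if the exponent is even, square the half-power; if odd, multiply by the base once.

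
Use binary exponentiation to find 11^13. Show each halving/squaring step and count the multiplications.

Computing 11^13 by squaring (build up from 11^1; each line after the first costs one multiplication):

11^1 = 11
11^2 = (11^1)^2 = 11^2 = 121
11^3 = 11 * 11^2 = 11 * 121 = 1331
11^6 = (11^3)^2 = 1331^2 = 1771561
11^12 = (11^6)^2 = 1771561^2 = 3138428376721
11^13 = 11 * 11^12 = 11 * 3138428376721 = 34522712143931

Result: 34522712143931
Multiplications needed: 5 (5 lines after 11^1)

11^13 = 34522712143931. Using exponentiation by squaring, this requires 5 multiplications. The key idea: if the exponent is even, square the half-power; if odd, multiply by the base once.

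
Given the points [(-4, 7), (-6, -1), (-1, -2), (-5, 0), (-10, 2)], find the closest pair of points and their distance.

Computing all pairwise distances among 5 points:

d((-4, 7), (-6, -1)) = 8.2462
d((-4, 7), (-1, -2)) = 9.4868
d((-4, 7), (-5, 0)) = 7.0711
d((-4, 7), (-10, 2)) = 7.8102
d((-6, -1), (-1, -2)) = 5.099
d((-6, -1), (-5, 0)) = 1.4142 <-- minimum
d((-6, -1), (-10, 2)) = 5.0
d((-1, -2), (-5, 0)) = 4.4721
d((-1, -2), (-10, 2)) = 9.8489
d((-5, 0), (-10, 2)) = 5.3852

Closest pair: (-6, -1) and (-5, 0) with distance 1.4142

The closest pair is (-6, -1) and (-5, 0) with Euclidean distance 1.4142. For 5 points, brute-force pairwise comparison is shown above. For large n, the divide-and-conquer algorithm (sort by x, recurse on halves, check the dividing strip) achieves O(n log n).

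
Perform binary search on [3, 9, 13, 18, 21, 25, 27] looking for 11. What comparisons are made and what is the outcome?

Binary search for 11 in [3, 9, 13, 18, 21, 25, 27]:

lo=0, hi=6, mid=3, arr[mid]=18 -> 18 > 11, search left half
lo=0, hi=2, mid=1, arr[mid]=9 -> 9 < 11, search right half
lo=2, hi=2, mid=2, arr[mid]=13 -> 13 > 11, search left half
lo=2 > hi=1, target 11 not found

Binary search determines that 11 is not in the array after 3 comparisons. The search space was exhausted without finding the target.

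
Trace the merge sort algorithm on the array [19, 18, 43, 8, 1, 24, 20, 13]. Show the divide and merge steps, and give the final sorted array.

Merge sort trace:

Split: [19, 18, 43, 8, 1, 24, 20, 13] -> [19, 18, 43, 8] and [1, 24, 20, 13]
  Split: [19, 18, 43, 8] -> [19, 18] and [43, 8]
    Split: [19, 18] -> [19] and [18]
    Merge: [19] + [18] -> [18, 19]
    Split: [43, 8] -> [43] and [8]
    Merge: [43] + [8] -> [8, 43]
  Merge: [18, 19] + [8, 43] -> [8, 18, 19, 43]
  Split: [1, 24, 20, 13] -> [1, 24] and [20, 13]
    Split: [1, 24] -> [1] and [24]
    Merge: [1] + [24] -> [1, 24]
    Split: [20, 13] -> [20] and [13]
    Merge: [20] + [13] -> [13, 20]
  Merge: [1, 24] + [13, 20] -> [1, 13, 20, 24]
Merge: [8, 18, 19, 43] + [1, 13, 20, 24] -> [1, 8, 13, 18, 19, 20, 24, 43]

Final sorted array: [1, 8, 13, 18, 19, 20, 24, 43]

The merge sort proceeds by recursively splitting the array and merging sorted halves.
After all merges, the sorted array is [1, 8, 13, 18, 19, 20, 24, 43].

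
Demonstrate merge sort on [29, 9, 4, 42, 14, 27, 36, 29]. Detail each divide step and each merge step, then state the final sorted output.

Merge sort trace:

Split: [29, 9, 4, 42, 14, 27, 36, 29] -> [29, 9, 4, 42] and [14, 27, 36, 29]
  Split: [29, 9, 4, 42] -> [29, 9] and [4, 42]
    Split: [29, 9] -> [29] and [9]
    Merge: [29] + [9] -> [9, 29]
    Split: [4, 42] -> [4] and [42]
    Merge: [4] + [42] -> [4, 42]
  Merge: [9, 29] + [4, 42] -> [4, 9, 29, 42]
  Split: [14, 27, 36, 29] -> [14, 27] and [36, 29]
    Split: [14, 27] -> [14] and [27]
    Merge: [14] + [27] -> [14, 27]
    Split: [36, 29] -> [36] and [29]
    Merge: [36] + [29] -> [29, 36]
  Merge: [14, 27] + [29, 36] -> [14, 27, 29, 36]
Merge: [4, 9, 29, 42] + [14, 27, 29, 36] -> [4, 9, 14, 27, 29, 29, 36, 42]

Final sorted array: [4, 9, 14, 27, 29, 29, 36, 42]

The merge sort proceeds by recursively splitting the array and merging sorted halves.
After all merges, the sorted array is [4, 9, 14, 27, 29, 29, 36, 42].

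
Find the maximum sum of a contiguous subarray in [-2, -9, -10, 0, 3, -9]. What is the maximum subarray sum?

Using Kadane's algorithm on [-2, -9, -10, 0, 3, -9]:

Scanning through the array:
Position 1 (value -9): max_ending_here = -9, max_so_far = -2
Position 2 (value -10): max_ending_here = -10, max_so_far = -2
Position 3 (value 0): max_ending_here = 0, max_so_far = 0
Position 4 (value 3): max_ending_here = 3, max_so_far = 3
Position 5 (value -9): max_ending_here = -6, max_so_far = 3

Maximum subarray: [0, 3]
Maximum sum: 3

The maximum subarray is [0, 3] with sum 3. This subarray runs from index 3 to index 4.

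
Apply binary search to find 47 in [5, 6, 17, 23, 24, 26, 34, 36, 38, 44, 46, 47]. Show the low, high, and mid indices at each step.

Binary search for 47 in [5, 6, 17, 23, 24, 26, 34, 36, 38, 44, 46, 47]:

lo=0, hi=11, mid=5, arr[mid]=26 -> 26 < 47, search right half
lo=6, hi=11, mid=8, arr[mid]=38 -> 38 < 47, search right half
lo=9, hi=11, mid=10, arr[mid]=46 -> 46 < 47, search right half
lo=11, hi=11, mid=11, arr[mid]=47 -> Found target at index 11!

Binary search finds 47 at index 11 after 4 comparisons. The search repeatedly halves the search space by comparing with the middle element.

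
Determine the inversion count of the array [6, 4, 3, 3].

Finding inversions in [6, 4, 3, 3]:

(0, 1): arr[0]=6 > arr[1]=4
(0, 2): arr[0]=6 > arr[2]=3
(0, 3): arr[0]=6 > arr[3]=3
(1, 2): arr[1]=4 > arr[2]=3
(1, 3): arr[1]=4 > arr[3]=3

Total inversions: 5

The array has 5 inversion(s): (0,1), (0,2), (0,3), (1,2), (1,3). Each pair (i,j) satisfies i < j and arr[i] > arr[j].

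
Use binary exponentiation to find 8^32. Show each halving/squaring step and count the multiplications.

Computing 8^32 by squaring (build up from 8^1; each line after the first costs one multiplication):

8^1 = 8
8^2 = (8^1)^2 = 8^2 = 64
8^4 = (8^2)^2 = 64^2 = 4096
8^8 = (8^4)^2 = 4096^2 = 16777216
8^16 = (8^8)^2 = 16777216^2 = 281474976710656
8^32 = (8^16)^2 = 281474976710656^2 = 79228162514264337593543950336

Result: 79228162514264337593543950336
Multiplications needed: 5 (5 lines after 8^1)

8^32 = 79228162514264337593543950336. Using exponentiation by squaring, this requires 5 multiplications. The key idea: if the exponent is even, square the half-power; if odd, multiply by the base once.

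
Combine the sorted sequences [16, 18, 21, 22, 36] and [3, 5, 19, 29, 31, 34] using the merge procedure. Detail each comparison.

Merging process:

Compare 16 vs 3: take 3 from right. Merged: [3]
Compare 16 vs 5: take 5 from right. Merged: [3, 5]
Compare 16 vs 19: take 16 from left. Merged: [3, 5, 16]
Compare 18 vs 19: take 18 from left. Merged: [3, 5, 16, 18]
Compare 21 vs 19: take 19 from right. Merged: [3, 5, 16, 18, 19]
Compare 21 vs 29: take 21 from left. Merged: [3, 5, 16, 18, 19, 21]
Compare 22 vs 29: take 22 from left. Merged: [3, 5, 16, 18, 19, 21, 22]
Compare 36 vs 29: take 29 from right. Merged: [3, 5, 16, 18, 19, 21, 22, 29]
Compare 36 vs 31: take 31 from right. Merged: [3, 5, 16, 18, 19, 21, 22, 29, 31]
Compare 36 vs 34: take 34 from right. Merged: [3, 5, 16, 18, 19, 21, 22, 29, 31, 34]
Append remaining from left: [36]. Merged: [3, 5, 16, 18, 19, 21, 22, 29, 31, 34, 36]

Final merged array: [3, 5, 16, 18, 19, 21, 22, 29, 31, 34, 36]
Total comparisons: 10

The merged array is [3, 5, 16, 18, 19, 21, 22, 29, 31, 34, 36], requiring 10 comparisons. The merge step runs in O(n) time where n is the total number of elements.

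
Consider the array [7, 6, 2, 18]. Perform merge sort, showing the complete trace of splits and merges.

Merge sort trace:

Split: [7, 6, 2, 18] -> [7, 6] and [2, 18]
  Split: [7, 6] -> [7] and [6]
  Merge: [7] + [6] -> [6, 7]
  Split: [2, 18] -> [2] and [18]
  Merge: [2] + [18] -> [2, 18]
Merge: [6, 7] + [2, 18] -> [2, 6, 7, 18]

Final sorted array: [2, 6, 7, 18]

The merge sort proceeds by recursively splitting the array and merging sorted halves.
After all merges, the sorted array is [2, 6, 7, 18].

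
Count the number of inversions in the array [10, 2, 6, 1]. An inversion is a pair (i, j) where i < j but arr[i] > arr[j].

Finding inversions in [10, 2, 6, 1]:

(0, 1): arr[0]=10 > arr[1]=2
(0, 2): arr[0]=10 > arr[2]=6
(0, 3): arr[0]=10 > arr[3]=1
(1, 3): arr[1]=2 > arr[3]=1
(2, 3): arr[2]=6 > arr[3]=1

Total inversions: 5

The array has 5 inversion(s): (0,1), (0,2), (0,3), (1,3), (2,3). Each pair (i,j) satisfies i < j and arr[i] > arr[j].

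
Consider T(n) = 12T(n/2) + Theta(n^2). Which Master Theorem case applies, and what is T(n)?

Master Theorem for T(n) = 12T(n/2) + O(n^2):

a = 12, b = 2, c = 2
log_b(a) = log_2(12) = 3.5850

Case 1: c = 2 < log_2(12) = 3.5850
T(n) = O(n^(log_2 12))

For T(n) = 12T(n/2) + O(n^2): log_2(12) = 3.5850. This is Case 1 of the Master Theorem (c < log_b(a), work dominated by leaves), giving O(n^(log_2 12)).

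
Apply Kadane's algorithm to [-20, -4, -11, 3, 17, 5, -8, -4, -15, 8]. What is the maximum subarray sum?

Using Kadane's algorithm on [-20, -4, -11, 3, 17, 5, -8, -4, -15, 8]:

Scanning through the array:
Position 1 (value -4): max_ending_here = -4, max_so_far = -4
Position 2 (value -11): max_ending_here = -11, max_so_far = -4
Position 3 (value 3): max_ending_here = 3, max_so_far = 3
Position 4 (value 17): max_ending_here = 20, max_so_far = 20
Position 5 (value 5): max_ending_here = 25, max_so_far = 25
Position 6 (value -8): max_ending_here = 17, max_so_far = 25
Position 7 (value -4): max_ending_here = 13, max_so_far = 25
Position 8 (value -15): max_ending_here = -2, max_so_far = 25
Position 9 (value 8): max_ending_here = 8, max_so_far = 25

Maximum subarray: [3, 17, 5]
Maximum sum: 25

The maximum subarray is [3, 17, 5] with sum 25. This subarray runs from index 3 to index 5.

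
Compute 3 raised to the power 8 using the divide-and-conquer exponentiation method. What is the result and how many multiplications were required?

Computing 3^8 by squaring (build up from 3^1; each line after the first costs one multiplication):

3^1 = 3
3^2 = (3^1)^2 = 3^2 = 9
3^4 = (3^2)^2 = 9^2 = 81
3^8 = (3^4)^2 = 81^2 = 6561

Result: 6561
Multiplications needed: 3 (3 lines after 3^1)

3^8 = 6561. Using exponentiation by squaring, this requires 3 multiplications. The key idea: if the exponent is even, square the half-power; if odd, multiply by the base once.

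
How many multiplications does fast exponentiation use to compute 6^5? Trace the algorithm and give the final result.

Computing 6^5 by squaring (build up from 6^1; each line after the first costs one multiplication):

6^1 = 6
6^2 = (6^1)^2 = 6^2 = 36
6^4 = (6^2)^2 = 36^2 = 1296
6^5 = 6 * 6^4 = 6 * 1296 = 7776

Result: 7776
Multiplications needed: 3 (3 lines after 6^1)

6^5 = 7776. Using exponentiation by squaring, this requires 3 multiplications. The key idea: if the exponent is even, square the half-power; if odd, multiply by the base once.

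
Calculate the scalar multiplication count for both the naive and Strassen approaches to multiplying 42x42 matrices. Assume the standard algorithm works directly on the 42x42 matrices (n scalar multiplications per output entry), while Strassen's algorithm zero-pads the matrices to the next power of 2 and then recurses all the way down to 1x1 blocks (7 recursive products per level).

Matrix multiplication for 42x42 matrices:

Strassen's algorithm requires power-of-2 dimensions. Pad 42x42 to 64x64 (next power of 2).

Standard algorithm: 42^3 = 74088 multiplications
Strassen's algorithm: 7^(log2(64)) = 7^6 = 117649 multiplications
Difference: 74088 - 117649 = -43561 (Strassen uses MORE here due to padding overhead — for small or just-over-power-of-2 n, padding can outweigh the per-level savings)

Standard: 74088 multiplications (42^3). Strassen: 117649 multiplications (7^6, after padding to 64x64). Strassen reduces 8 recursive multiplications to 7 at each level.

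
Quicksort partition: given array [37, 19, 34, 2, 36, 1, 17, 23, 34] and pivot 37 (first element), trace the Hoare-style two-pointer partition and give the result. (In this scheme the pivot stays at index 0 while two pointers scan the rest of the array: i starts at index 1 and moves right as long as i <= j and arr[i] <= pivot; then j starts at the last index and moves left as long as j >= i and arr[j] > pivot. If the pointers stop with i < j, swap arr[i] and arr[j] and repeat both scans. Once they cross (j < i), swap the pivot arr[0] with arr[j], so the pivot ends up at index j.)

Hoare-style two-pointer partition with pivot = 37:

Initial array: [37, 19, 34, 2, 36, 1, 17, 23, 34]

Pointers start at i = 1, j = 8.
i ends at 9, j ends at 8: the pointers have crossed (j < i), so scanning stops.

Swap pivot arr[0] with arr[8] to place pivot at position 8: [34, 19, 34, 2, 36, 1, 17, 23, 37]
Pivot position: 8

After partitioning with pivot 37, the array becomes [34, 19, 34, 2, 36, 1, 17, 23, 37]. The pivot is placed at index 8. All elements to the left of the pivot are <= 37, and all elements to the right are > 37.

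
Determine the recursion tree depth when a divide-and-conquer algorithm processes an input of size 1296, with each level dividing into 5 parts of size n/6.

For divide and conquer with division factor 6:

Problem sizes at each level:
Level 0: 1296
Level 1: 216
Level 2: 36
Level 3: 6
Level 4: 1

The root is level 0 and the size-1 base case is level 4 (the tree spans levels 0 through 4, i.e. 5 levels counting the root), so the depth is the number of divisions: log_6(1296) = 4

The recursion tree depth is log_6(1296) = 4. At each level, the problem size is divided by 6, so it takes 4 divisions to reduce to a base case of size 1. The algorithm makes 5 recursive calls at each level.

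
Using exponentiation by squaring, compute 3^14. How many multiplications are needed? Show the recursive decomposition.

Computing 3^14 by squaring (build up from 3^1; each line after the first costs one multiplication):

3^1 = 3
3^2 = (3^1)^2 = 3^2 = 9
3^3 = 3 * 3^2 = 3 * 9 = 27
3^6 = (3^3)^2 = 27^2 = 729
3^7 = 3 * 3^6 = 3 * 729 = 2187
3^14 = (3^7)^2 = 2187^2 = 4782969

Result: 4782969
Multiplications needed: 5 (5 lines after 3^1)

3^14 = 4782969. Using exponentiation by squaring, this requires 5 multiplications. The key idea: if the exponent is even, square the half-power; if odd, multiply by the base once.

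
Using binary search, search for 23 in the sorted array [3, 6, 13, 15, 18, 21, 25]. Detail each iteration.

Binary search for 23 in [3, 6, 13, 15, 18, 21, 25]:

lo=0, hi=6, mid=3, arr[mid]=15 -> 15 < 23, search right half
lo=4, hi=6, mid=5, arr[mid]=21 -> 21 < 23, search right half
lo=6, hi=6, mid=6, arr[mid]=25 -> 25 > 23, search left half
lo=6 > hi=5, target 23 not found

Binary search determines that 23 is not in the array after 3 comparisons. The search space was exhausted without finding the target.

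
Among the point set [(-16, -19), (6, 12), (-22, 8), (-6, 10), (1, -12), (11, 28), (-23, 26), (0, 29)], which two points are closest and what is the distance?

Computing all pairwise distances among 8 points:

d((-16, -19), (6, 12)) = 38.0132
d((-16, -19), (-22, 8)) = 27.6586
d((-16, -19), (-6, 10)) = 30.6757
d((-16, -19), (1, -12)) = 18.3848
d((-16, -19), (11, 28)) = 54.2033
d((-16, -19), (-23, 26)) = 45.5412
d((-16, -19), (0, 29)) = 50.5964
d((6, 12), (-22, 8)) = 28.2843
d((6, 12), (-6, 10)) = 12.1655
d((6, 12), (1, -12)) = 24.5153
d((6, 12), (11, 28)) = 16.7631
d((6, 12), (-23, 26)) = 32.2025
d((6, 12), (0, 29)) = 18.0278
d((-22, 8), (-6, 10)) = 16.1245
d((-22, 8), (1, -12)) = 30.4795
d((-22, 8), (11, 28)) = 38.5876
d((-22, 8), (-23, 26)) = 18.0278
d((-22, 8), (0, 29)) = 30.4138
d((-6, 10), (1, -12)) = 23.0868
d((-6, 10), (11, 28)) = 24.7588
d((-6, 10), (-23, 26)) = 23.3452
d((-6, 10), (0, 29)) = 19.9249
d((1, -12), (11, 28)) = 41.2311
d((1, -12), (-23, 26)) = 44.9444
d((1, -12), (0, 29)) = 41.0122
d((11, 28), (-23, 26)) = 34.0588
d((11, 28), (0, 29)) = 11.0454 <-- minimum
d((-23, 26), (0, 29)) = 23.1948

Closest pair: (11, 28) and (0, 29) with distance 11.0454

The closest pair is (11, 28) and (0, 29) with Euclidean distance 11.0454. For 8 points, brute-force pairwise comparison is shown above. For large n, the divide-and-conquer algorithm (sort by x, recurse on halves, check the dividing strip) achieves O(n log n).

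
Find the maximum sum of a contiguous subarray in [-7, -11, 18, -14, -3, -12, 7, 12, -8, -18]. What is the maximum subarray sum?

Using Kadane's algorithm on [-7, -11, 18, -14, -3, -12, 7, 12, -8, -18]:

Scanning through the array:
Position 1 (value -11): max_ending_here = -11, max_so_far = -7
Position 2 (value 18): max_ending_here = 18, max_so_far = 18
Position 3 (value -14): max_ending_here = 4, max_so_far = 18
Position 4 (value -3): max_ending_here = 1, max_so_far = 18
Position 5 (value -12): max_ending_here = -11, max_so_far = 18
Position 6 (value 7): max_ending_here = 7, max_so_far = 18
Position 7 (value 12): max_ending_here = 19, max_so_far = 19
Position 8 (value -8): max_ending_here = 11, max_so_far = 19
Position 9 (value -18): max_ending_here = -7, max_so_far = 19

Maximum subarray: [7, 12]
Maximum sum: 19

The maximum subarray is [7, 12] with sum 19. This subarray runs from index 6 to index 7.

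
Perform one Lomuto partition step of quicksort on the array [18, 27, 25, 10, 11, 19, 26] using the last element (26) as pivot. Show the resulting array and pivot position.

Lomuto partition with pivot = 26:

Initial array: [18, 27, 25, 10, 11, 19, 26]

arr[0]=18 <= 26: swap with position 0, array becomes [18, 27, 25, 10, 11, 19, 26]
arr[1]=27 > 26: no swap
arr[2]=25 <= 26: swap with position 1, array becomes [18, 25, 27, 10, 11, 19, 26]
arr[3]=10 <= 26: swap with position 2, array becomes [18, 25, 10, 27, 11, 19, 26]
arr[4]=11 <= 26: swap with position 3, array becomes [18, 25, 10, 11, 27, 19, 26]
arr[5]=19 <= 26: swap with position 4, array becomes [18, 25, 10, 11, 19, 27, 26]

Place pivot at position 5: [18, 25, 10, 11, 19, 26, 27]
Pivot position: 5

After partitioning with pivot 26, the array becomes [18, 25, 10, 11, 19, 26, 27]. The pivot is placed at index 5. All elements to the left of the pivot are <= 26, and all elements to the right are > 26.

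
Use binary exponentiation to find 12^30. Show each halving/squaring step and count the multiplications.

Computing 12^30 by squaring (build up from 12^1; each line after the first costs one multiplication):

12^1 = 12
12^2 = (12^1)^2 = 12^2 = 144
12^3 = 12 * 12^2 = 12 * 144 = 1728
12^6 = (12^3)^2 = 1728^2 = 2985984
12^7 = 12 * 12^6 = 12 * 2985984 = 35831808
12^14 = (12^7)^2 = 35831808^2 = 1283918464548864
12^15 = 12 * 12^14 = 12 * 1283918464548864 = 15407021574586368
12^30 = (12^15)^2 = 15407021574586368^2 = 237376313799769806328950291431424

Result: 237376313799769806328950291431424
Multiplications needed: 7 (7 lines after 12^1)

12^30 = 237376313799769806328950291431424. Using exponentiation by squaring, this requires 7 multiplications. The key idea: if the exponent is even, square the half-power; if odd, multiply by the base once.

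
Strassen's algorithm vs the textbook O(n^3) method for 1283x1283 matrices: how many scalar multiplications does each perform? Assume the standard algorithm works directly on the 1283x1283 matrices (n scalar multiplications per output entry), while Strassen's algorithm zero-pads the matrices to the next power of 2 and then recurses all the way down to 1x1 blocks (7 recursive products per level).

Matrix multiplication for 1283x1283 matrices:

Strassen's algorithm requires power-of-2 dimensions. Pad 1283x1283 to 2048x2048 (next power of 2).

Standard algorithm: 1283^3 = 2111932187 multiplications
Strassen's algorithm: 7^(log2(2048)) = 7^11 = 1977326743 multiplications
Savings: 2111932187 - 1977326743 = 134605444 multiplications

Standard: 2111932187 multiplications (1283^3). Strassen: 1977326743 multiplications (7^11, after padding to 2048x2048). Strassen reduces 8 recursive multiplications to 7 at each level.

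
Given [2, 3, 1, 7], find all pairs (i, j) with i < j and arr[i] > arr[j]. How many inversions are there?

Finding inversions in [2, 3, 1, 7]:

(0, 2): arr[0]=2 > arr[2]=1
(1, 2): arr[1]=3 > arr[2]=1

Total inversions: 2

The array has 2 inversion(s): (0,2), (1,2). Each pair (i,j) satisfies i < j and arr[i] > arr[j].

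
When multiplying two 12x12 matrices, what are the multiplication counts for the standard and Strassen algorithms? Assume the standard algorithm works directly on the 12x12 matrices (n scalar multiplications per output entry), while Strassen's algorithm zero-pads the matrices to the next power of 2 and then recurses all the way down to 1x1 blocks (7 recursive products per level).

Matrix multiplication for 12x12 matrices:

Strassen's algorithm requires power-of-2 dimensions. Pad 12x12 to 16x16 (next power of 2).

Standard algorithm: 12^3 = 1728 multiplications
Strassen's algorithm: 7^(log2(16)) = 7^4 = 2401 multiplications
Difference: 1728 - 2401 = -673 (Strassen uses MORE here due to padding overhead — for small or just-over-power-of-2 n, padding can outweigh the per-level savings)

Standard: 1728 multiplications (12^3). Strassen: 2401 multiplications (7^4, after padding to 16x16). Strassen reduces 8 recursive multiplications to 7 at each level.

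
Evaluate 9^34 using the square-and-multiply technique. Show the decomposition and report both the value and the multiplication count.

Computing 9^34 by squaring (build up from 9^1; each line after the first costs one multiplication):

9^1 = 9
9^2 = (9^1)^2 = 9^2 = 81
9^4 = (9^2)^2 = 81^2 = 6561
9^8 = (9^4)^2 = 6561^2 = 43046721
9^16 = (9^8)^2 = 43046721^2 = 1853020188851841
9^17 = 9 * 9^16 = 9 * 1853020188851841 = 16677181699666569
9^34 = (9^17)^2 = 16677181699666569^2 = 278128389443693511257285776231761

Result: 278128389443693511257285776231761
Multiplications needed: 6 (6 lines after 9^1)

9^34 = 278128389443693511257285776231761. Using exponentiation by squaring, this requires 6 multiplications. The key idea: if the exponent is even, square the half-power; if odd, multiply by the base once.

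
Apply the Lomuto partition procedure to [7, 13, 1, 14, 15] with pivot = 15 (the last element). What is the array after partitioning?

Lomuto partition with pivot = 15:

Initial array: [7, 13, 1, 14, 15]

arr[0]=7 <= 15: swap with position 0, array becomes [7, 13, 1, 14, 15]
arr[1]=13 <= 15: swap with position 1, array becomes [7, 13, 1, 14, 15]
arr[2]=1 <= 15: swap with position 2, array becomes [7, 13, 1, 14, 15]
arr[3]=14 <= 15: swap with position 3, array becomes [7, 13, 1, 14, 15]

Place pivot at position 4: [7, 13, 1, 14, 15]
Pivot position: 4

After partitioning with pivot 15, the array becomes [7, 13, 1, 14, 15]. The pivot is placed at index 4. All elements to the left of the pivot are <= 15, and all elements to the right are > 15.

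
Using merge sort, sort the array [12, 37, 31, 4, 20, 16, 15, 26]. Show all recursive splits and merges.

Merge sort trace:

Split: [12, 37, 31, 4, 20, 16, 15, 26] -> [12, 37, 31, 4] and [20, 16, 15, 26]
  Split: [12, 37, 31, 4] -> [12, 37] and [31, 4]
    Split: [12, 37] -> [12] and [37]
    Merge: [12] + [37] -> [12, 37]
    Split: [31, 4] -> [31] and [4]
    Merge: [31] + [4] -> [4, 31]
  Merge: [12, 37] + [4, 31] -> [4, 12, 31, 37]
  Split: [20, 16, 15, 26] -> [20, 16] and [15, 26]
    Split: [20, 16] -> [20] and [16]
    Merge: [20] + [16] -> [16, 20]
    Split: [15, 26] -> [15] and [26]
    Merge: [15] + [26] -> [15, 26]
  Merge: [16, 20] + [15, 26] -> [15, 16, 20, 26]
Merge: [4, 12, 31, 37] + [15, 16, 20, 26] -> [4, 12, 15, 16, 20, 26, 31, 37]

Final sorted array: [4, 12, 15, 16, 20, 26, 31, 37]

The merge sort proceeds by recursively splitting the array and merging sorted halves.
After all merges, the sorted array is [4, 12, 15, 16, 20, 26, 31, 37].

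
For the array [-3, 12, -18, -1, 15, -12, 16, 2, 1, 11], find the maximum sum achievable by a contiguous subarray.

Using Kadane's algorithm on [-3, 12, -18, -1, 15, -12, 16, 2, 1, 11]:

Scanning through the array:
Position 1 (value 12): max_ending_here = 12, max_so_far = 12
Position 2 (value -18): max_ending_here = -6, max_so_far = 12
Position 3 (value -1): max_ending_here = -1, max_so_far = 12
Position 4 (value 15): max_ending_here = 15, max_so_far = 15
Position 5 (value -12): max_ending_here = 3, max_so_far = 15
Position 6 (value 16): max_ending_here = 19, max_so_far = 19
Position 7 (value 2): max_ending_here = 21, max_so_far = 21
Position 8 (value 1): max_ending_here = 22, max_so_far = 22
Position 9 (value 11): max_ending_here = 33, max_so_far = 33

Maximum subarray: [15, -12, 16, 2, 1, 11]
Maximum sum: 33

The maximum subarray is [15, -12, 16, 2, 1, 11] with sum 33. This subarray runs from index 4 to index 9.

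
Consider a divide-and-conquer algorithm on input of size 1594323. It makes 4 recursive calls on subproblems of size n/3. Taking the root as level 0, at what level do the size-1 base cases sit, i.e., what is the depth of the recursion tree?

For divide and conquer with division factor 3:

Problem sizes at each level:
Level 0: 1594323
Level 1: 531441
Level 2: 177147
Level 3: 59049
Level 4: 19683
Level 5: 6561
Level 6: 2187
Level 7: 729
Level 8: 243
Level 9: 81
Level 10: 27
Level 11: 9
Level 12: 3
Level 13: 1

The root is level 0 and the size-1 base case is level 13 (the tree spans levels 0 through 13, i.e. 14 levels counting the root), so the depth is the number of divisions: log_3(1594323) = 13

The recursion tree depth is log_3(1594323) = 13. At each level, the problem size is divided by 3, so it takes 13 divisions to reduce to a base case of size 1. The algorithm makes 4 recursive calls at each level.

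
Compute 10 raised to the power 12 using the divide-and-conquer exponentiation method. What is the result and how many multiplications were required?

Computing 10^12 by squaring (build up from 10^1; each line after the first costs one multiplication):

10^1 = 10
10^2 = (10^1)^2 = 10^2 = 100
10^3 = 10 * 10^2 = 10 * 100 = 1000
10^6 = (10^3)^2 = 1000^2 = 1000000
10^12 = (10^6)^2 = 1000000^2 = 1000000000000

Result: 1000000000000
Multiplications needed: 4 (4 lines after 10^1)

10^12 = 1000000000000. Using exponentiation by squaring, this requires 4 multiplications. The key idea: if the exponent is even, square the half-power; if odd, multiply by the base once.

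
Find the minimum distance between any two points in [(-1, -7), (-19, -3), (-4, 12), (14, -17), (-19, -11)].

Computing all pairwise distances among 5 points:

d((-1, -7), (-19, -3)) = 18.4391
d((-1, -7), (-4, 12)) = 19.2354
d((-1, -7), (14, -17)) = 18.0278
d((-1, -7), (-19, -11)) = 18.4391
d((-19, -3), (-4, 12)) = 21.2132
d((-19, -3), (14, -17)) = 35.8469
d((-19, -3), (-19, -11)) = 8.0 <-- minimum
d((-4, 12), (14, -17)) = 34.1321
d((-4, 12), (-19, -11)) = 27.4591
d((14, -17), (-19, -11)) = 33.541

Closest pair: (-19, -3) and (-19, -11) with distance 8.0

The closest pair is (-19, -3) and (-19, -11) with Euclidean distance 8.0. For 5 points, brute-force pairwise comparison is shown above. For large n, the divide-and-conquer algorithm (sort by x, recurse on halves, check the dividing strip) achieves O(n log n).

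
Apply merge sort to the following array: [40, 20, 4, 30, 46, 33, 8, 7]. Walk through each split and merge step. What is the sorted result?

Merge sort trace:

Split: [40, 20, 4, 30, 46, 33, 8, 7] -> [40, 20, 4, 30] and [46, 33, 8, 7]
  Split: [40, 20, 4, 30] -> [40, 20] and [4, 30]
    Split: [40, 20] -> [40] and [20]
    Merge: [40] + [20] -> [20, 40]
    Split: [4, 30] -> [4] and [30]
    Merge: [4] + [30] -> [4, 30]
  Merge: [20, 40] + [4, 30] -> [4, 20, 30, 40]
  Split: [46, 33, 8, 7] -> [46, 33] and [8, 7]
    Split: [46, 33] -> [46] and [33]
    Merge: [46] + [33] -> [33, 46]
    Split: [8, 7] -> [8] and [7]
    Merge: [8] + [7] -> [7, 8]
  Merge: [33, 46] + [7, 8] -> [7, 8, 33, 46]
Merge: [4, 20, 30, 40] + [7, 8, 33, 46] -> [4, 7, 8, 20, 30, 33, 40, 46]

Final sorted array: [4, 7, 8, 20, 30, 33, 40, 46]

The merge sort proceeds by recursively splitting the array and merging sorted halves.
After all merges, the sorted array is [4, 7, 8, 20, 30, 33, 40, 46].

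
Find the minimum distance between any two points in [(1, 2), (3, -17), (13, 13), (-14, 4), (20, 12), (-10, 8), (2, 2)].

Computing all pairwise distances among 7 points:

d((1, 2), (3, -17)) = 19.105
d((1, 2), (13, 13)) = 16.2788
d((1, 2), (-14, 4)) = 15.1327
d((1, 2), (20, 12)) = 21.4709
d((1, 2), (-10, 8)) = 12.53
d((1, 2), (2, 2)) = 1.0 <-- minimum
d((3, -17), (13, 13)) = 31.6228
d((3, -17), (-14, 4)) = 27.0185
d((3, -17), (20, 12)) = 33.6155
d((3, -17), (-10, 8)) = 28.178
d((3, -17), (2, 2)) = 19.0263
d((13, 13), (-14, 4)) = 28.4605
d((13, 13), (20, 12)) = 7.0711
d((13, 13), (-10, 8)) = 23.5372
d((13, 13), (2, 2)) = 15.5563
d((-14, 4), (20, 12)) = 34.9285
d((-14, 4), (-10, 8)) = 5.6569
d((-14, 4), (2, 2)) = 16.1245
d((20, 12), (-10, 8)) = 30.2655
d((20, 12), (2, 2)) = 20.5913
d((-10, 8), (2, 2)) = 13.4164

Closest pair: (1, 2) and (2, 2) with distance 1.0

The closest pair is (1, 2) and (2, 2) with Euclidean distance 1.0. For 7 points, brute-force pairwise comparison is shown above. For large n, the divide-and-conquer algorithm (sort by x, recurse on halves, check the dividing strip) achieves O(n log n).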